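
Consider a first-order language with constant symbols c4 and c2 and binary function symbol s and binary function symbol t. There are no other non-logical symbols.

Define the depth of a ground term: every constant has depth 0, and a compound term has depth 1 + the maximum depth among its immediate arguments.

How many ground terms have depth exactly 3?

81408

Let N_k count ground terms of depth at most k. Each non-constant term of depth ≤ k is some function symbol applied to depth-≤(k−1) arguments, giving N_k = 2 + N_{k-1}^2 + N_{k-1}^2.
N_0 = 2
N_1 = 2 + 2^2 + 2^2 = 10
N_2 = 2 + 10^2 + 10^2 = 202
N_3 = 2 + 202^2 + 202^2 = 81610
Terms of depth exactly 3: N_3 − N_2 = 81610 − 202 = 81408.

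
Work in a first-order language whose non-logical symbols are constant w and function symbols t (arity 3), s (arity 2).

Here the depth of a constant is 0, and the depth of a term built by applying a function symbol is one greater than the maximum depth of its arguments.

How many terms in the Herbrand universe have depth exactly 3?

51986

Let N_k = |{terms of depth ≤ k}|. Then N_0 = 1 and N_k = 1 + N_{k-1}^3 + N_{k-1}^2 for k ≥ 1 (one summand per function symbol, arity giving the exponent).
N_0 = 1
N_1 = 1 + 1^3 + 1^2 = 3
N_2 = 1 + 3^3 + 3^2 = 37
N_3 = 1 + 37^3 + 37^2 = 52023
Terms of depth exactly 3: N_3 − N_2 = 52023 − 37 = 51986.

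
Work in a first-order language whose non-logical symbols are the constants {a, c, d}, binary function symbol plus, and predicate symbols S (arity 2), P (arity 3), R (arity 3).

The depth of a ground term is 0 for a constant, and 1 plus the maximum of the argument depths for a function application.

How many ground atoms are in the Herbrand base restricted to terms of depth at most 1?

First count ground terms of depth ≤ 1.
Let N_k count ground terms of depth at most k. Each non-constant term of depth ≤ k is some function symbol applied to depth-≤(k−1) arguments, giving N_k = 3 + N_{k-1}^2.
N_0 = 3
N_1 = 3 + 3^2 = 12
Explicitly: a, c, d, plus(a, a), plus(a, c), plus(a, d), plus(c, a), plus(c, c), plus(c, d), plus(d, a), plus(d, c), plus(d, d).
So |H| = 12.
Each predicate of arity r yields |H|^r ground atoms (one per choice of an r-tuple from H):
  S: 12^2 = 144;  P: 12^3 = 1728;  R: 12^3 = 1728
Total ground atoms: 144 + 1728 + 1728 = 3600.

3600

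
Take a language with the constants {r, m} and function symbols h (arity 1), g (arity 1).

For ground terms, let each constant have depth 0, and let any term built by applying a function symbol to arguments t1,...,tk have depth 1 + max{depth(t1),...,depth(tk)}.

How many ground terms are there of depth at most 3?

30

If N_k denotes the number of depth-≤k ground terms, the 2 constants give N_0 = 2, and each function symbol of arity r contributes N_{k-1}^r new terms at level k: N_k = 2 + N_{k-1} + N_{k-1}.
N_0 = 2
N_1 = 2 + 2 + 2 = 6
N_2 = 2 + 6 + 6 = 14
N_3 = 2 + 14 + 14 = 30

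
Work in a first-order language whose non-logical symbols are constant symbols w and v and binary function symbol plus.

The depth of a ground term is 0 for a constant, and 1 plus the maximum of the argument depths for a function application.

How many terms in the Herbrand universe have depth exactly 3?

Let N_k = |{terms of depth ≤ k}|. Then N_0 = 2 and N_k = 2 + N_{k-1}^2 for k ≥ 1 (one summand per function symbol, arity giving the exponent).
N_0 = 2
N_1 = 2 + 2^2 = 6
N_2 = 2 + 6^2 = 38
N_3 = 2 + 38^2 = 1446
Terms of depth exactly 3: N_3 − N_2 = 1446 − 38 = 1408.

1408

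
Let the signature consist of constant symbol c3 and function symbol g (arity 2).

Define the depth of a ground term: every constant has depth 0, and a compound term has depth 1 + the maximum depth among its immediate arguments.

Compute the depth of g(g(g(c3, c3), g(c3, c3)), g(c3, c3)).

3

depth(g(c3, c3)) = 1 + max(0, 0) = 1
depth(g(g(c3, c3), g(c3, c3))) = 1 + max(1, 1) = 2
depth(g(g(g(c3, c3), g(c3, c3)), g(c3, c3))) = 1 + max(2, 1) = 3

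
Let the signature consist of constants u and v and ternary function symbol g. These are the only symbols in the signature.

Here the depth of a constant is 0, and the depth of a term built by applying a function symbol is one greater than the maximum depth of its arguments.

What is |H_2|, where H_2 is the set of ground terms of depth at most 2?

Let N_k = |{terms of depth ≤ k}|. Then N_0 = 2 and N_k = 2 + N_{k-1}^3 for k ≥ 1 (one summand per function symbol, arity giving the exponent).
N_0 = 2
N_1 = 2 + 2^3 = 10
N_2 = 2 + 10^3 = 1002

1002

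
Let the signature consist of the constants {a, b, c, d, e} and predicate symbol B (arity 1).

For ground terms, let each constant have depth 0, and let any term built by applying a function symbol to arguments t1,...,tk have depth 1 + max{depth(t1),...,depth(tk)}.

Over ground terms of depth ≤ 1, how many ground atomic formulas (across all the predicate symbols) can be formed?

First count ground terms of depth ≤ 1.
With no function symbols every ground term is a constant, so there are exactly 5 ground terms at every depth bound.
N_0 = 5
N_1 = 5
Explicitly: a, b, c, d, e.
So |H| = 5.
Each predicate of arity r yields |H|^r ground atoms (one per choice of an r-tuple from H):
  B: 5
Total ground atoms: 5.

5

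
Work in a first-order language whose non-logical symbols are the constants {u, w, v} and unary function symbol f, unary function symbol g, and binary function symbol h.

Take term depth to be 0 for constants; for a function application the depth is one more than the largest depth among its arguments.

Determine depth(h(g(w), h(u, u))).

depth(g(w)) = 1 + depth(w) = 1 + 0 = 1
depth(h(u, u)) = 1 + max(0, 0) = 1
depth(h(g(w), h(u, u))) = 1 + max(1, 1) = 2

2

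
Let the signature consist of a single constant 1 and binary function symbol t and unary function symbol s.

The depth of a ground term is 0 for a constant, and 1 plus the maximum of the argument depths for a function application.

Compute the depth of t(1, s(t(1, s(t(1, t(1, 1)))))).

depth(t(1, 1)) = 1 + max(0, 0) = 1
depth(t(1, t(1, 1))) = 1 + max(0, 1) = 2
depth(s(t(1, t(1, 1)))) = 1 + depth(t(1, t(1, 1))) = 1 + 2 = 3
depth(t(1, s(t(1, t(1, 1))))) = 1 + max(0, 3) = 4
depth(s(t(1, s(t(1, t(1, 1)))))) = 1 + depth(t(1, s(t(1, t(1, 1))))) = 1 + 4 = 5
depth(t(1, s(t(1, s(t(1, t(1, 1))))))) = 1 + max(0, 5) = 6

6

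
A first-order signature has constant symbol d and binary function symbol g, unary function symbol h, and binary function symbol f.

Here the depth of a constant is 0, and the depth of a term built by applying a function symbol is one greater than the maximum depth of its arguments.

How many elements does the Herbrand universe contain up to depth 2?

37

Write N_k for the number of ground terms of depth ≤ k. A term of depth ≤ k is either a constant or a function symbol applied to arguments of depth ≤ k−1, so N_k = 1 + N_{k-1}^2 + N_{k-1} + N_{k-1}^2.
N_0 = 1
N_1 = 1 + 1^2 + 1 + 1^2 = 4
N_2 = 1 + 4^2 + 4 + 4^2 = 37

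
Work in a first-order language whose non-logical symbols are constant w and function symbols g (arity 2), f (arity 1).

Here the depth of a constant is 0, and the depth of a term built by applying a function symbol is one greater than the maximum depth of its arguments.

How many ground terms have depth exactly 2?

10

Let N_k = |{terms of depth ≤ k}|. Then N_0 = 1 and N_k = 1 + N_{k-1}^2 + N_{k-1} for k ≥ 1 (one summand per function symbol, arity giving the exponent).
N_0 = 1
N_1 = 1 + 1^2 + 1 = 3
N_2 = 1 + 3^2 + 3 = 13
Terms of depth exactly 2: N_2 − N_1 = 13 − 3 = 10.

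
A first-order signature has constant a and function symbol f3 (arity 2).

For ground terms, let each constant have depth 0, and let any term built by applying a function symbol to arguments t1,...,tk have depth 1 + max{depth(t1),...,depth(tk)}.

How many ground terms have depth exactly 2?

If N_k denotes the number of depth-≤k ground terms, the 1 constant gives N_0 = 1, and each function symbol of arity r contributes N_{k-1}^r new terms at level k: N_k = 1 + N_{k-1}^2.
N_0 = 1
N_1 = 1 + 1^2 = 2
N_2 = 1 + 2^2 = 5
Terms of depth exactly 2: N_2 − N_1 = 5 − 2 = 3.

3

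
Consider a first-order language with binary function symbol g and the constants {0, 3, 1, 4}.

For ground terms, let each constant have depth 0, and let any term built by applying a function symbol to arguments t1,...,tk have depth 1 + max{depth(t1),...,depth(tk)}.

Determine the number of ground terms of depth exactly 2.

384

Let N_k count ground terms of depth at most k. Each non-constant term of depth ≤ k is some function symbol applied to depth-≤(k−1) arguments, giving N_k = 4 + N_{k-1}^2.
N_0 = 4
N_1 = 4 + 4^2 = 20
N_2 = 4 + 20^2 = 404
Terms of depth exactly 2: N_2 − N_1 = 404 − 20 = 384.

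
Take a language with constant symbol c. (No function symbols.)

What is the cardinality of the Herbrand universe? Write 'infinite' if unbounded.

There are no function symbols, so the only ground term is the single constant.
The Herbrand universe is {c}, finite with 1 element.

1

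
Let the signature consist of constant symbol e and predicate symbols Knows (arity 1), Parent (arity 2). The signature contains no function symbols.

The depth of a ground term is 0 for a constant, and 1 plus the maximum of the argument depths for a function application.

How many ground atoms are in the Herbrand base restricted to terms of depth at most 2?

First count ground terms of depth ≤ 2.
With no function symbols every ground term is a constant, so there is exactly 1 ground term at every depth bound.
N_0 = 1
N_1 = 1
N_2 = 1
So |H| = 1.
A ground atom is a predicate applied to a tuple of terms from H, so the count is the sum over predicates of |H|^arity:
  Knows: 1;  Parent: 1^2 = 1
Total ground atoms: 1 + 1 = 2.

2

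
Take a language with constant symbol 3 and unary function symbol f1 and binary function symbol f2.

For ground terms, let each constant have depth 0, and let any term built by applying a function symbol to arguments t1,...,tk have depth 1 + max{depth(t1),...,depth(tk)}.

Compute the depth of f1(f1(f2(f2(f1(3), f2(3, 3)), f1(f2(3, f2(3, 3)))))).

depth(f1(3)) = 1 + depth(3) = 1 + 0 = 1
depth(f2(3, 3)) = 1 + max(0, 0) = 1
depth(f2(f1(3), f2(3, 3))) = 1 + max(1, 1) = 2
depth(f2(3, f2(3, 3))) = 1 + max(0, 1) = 2
depth(f1(f2(3, f2(3, 3)))) = 1 + depth(f2(3, f2(3, 3))) = 1 + 2 = 3
depth(f2(f2(f1(3), f2(3, 3)), f1(f2(3, f2(3, 3))))) = 1 + max(2, 3) = 4
depth(f1(f2(f2(f1(3), f2(3, 3)), f1(f2(3, f2(3, 3)))))) = 1 + depth(f2(f2(f1(3), f2(3, 3)), f1(f2(3, f2(3, 3))))) = 1 + 4 = 5
depth(f1(f1(f2(f2(f1(3), f2(3, 3)), f1(f2(3, f2(3, 3))))))) = 1 + depth(f1(f2(f2(f1(3), f2(3, 3)), f1(f2(3, f2(3, 3)))))) = 1 + 5 = 6

6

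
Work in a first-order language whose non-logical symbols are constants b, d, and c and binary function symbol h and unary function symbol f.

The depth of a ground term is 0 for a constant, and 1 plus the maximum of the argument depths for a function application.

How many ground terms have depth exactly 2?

If N_k denotes the number of depth-≤k ground terms, the 3 constants give N_0 = 3, and each function symbol of arity r contributes N_{k-1}^r new terms at level k: N_k = 3 + N_{k-1}^2 + N_{k-1}.
N_0 = 3
N_1 = 3 + 3^2 + 3 = 15
N_2 = 3 + 15^2 + 15 = 243
Terms of depth exactly 2: N_2 − N_1 = 243 − 15 = 228.

228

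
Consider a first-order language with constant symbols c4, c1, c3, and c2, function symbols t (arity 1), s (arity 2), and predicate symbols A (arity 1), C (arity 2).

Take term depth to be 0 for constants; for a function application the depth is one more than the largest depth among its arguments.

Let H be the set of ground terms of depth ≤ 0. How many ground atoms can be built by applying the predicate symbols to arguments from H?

First count ground terms of depth ≤ 0.
If N_k denotes the number of depth-≤k ground terms, the 4 constants give N_0 = 4, and each function symbol of arity r contributes N_{k-1}^r new terms at level k: N_k = 4 + N_{k-1} + N_{k-1}^2.
N_0 = 4
Explicitly: c4, c1, c3, c2.
So |H| = 4.
Each predicate of arity r yields |H|^r ground atoms (one per choice of an r-tuple from H):
  A: 4;  C: 4^2 = 16
Total ground atoms: 4 + 16 = 20.

20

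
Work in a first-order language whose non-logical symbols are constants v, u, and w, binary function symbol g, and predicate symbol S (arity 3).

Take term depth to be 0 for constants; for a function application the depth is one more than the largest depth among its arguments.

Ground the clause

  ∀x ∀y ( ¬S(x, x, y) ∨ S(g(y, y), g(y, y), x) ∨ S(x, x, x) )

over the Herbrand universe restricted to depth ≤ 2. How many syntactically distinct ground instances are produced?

Ground terms of depth ≤ 2:
  Let N_k count ground terms of depth at most k. Each non-constant term of depth ≤ k is some function symbol applied to depth-≤(k−1) arguments, giving N_k = 3 + N_{k-1}^2.
  N_0 = 3
  N_1 = 3 + 3^2 = 12
  N_2 = 3 + 12^2 = 147
So there are 147 ground terms available for substitution.
There are 2 variables to instantiate (x, y), each occurring in at least one literal, so different choices give different ground instances.
Number of ground instances = 147^2 = 21609.

21609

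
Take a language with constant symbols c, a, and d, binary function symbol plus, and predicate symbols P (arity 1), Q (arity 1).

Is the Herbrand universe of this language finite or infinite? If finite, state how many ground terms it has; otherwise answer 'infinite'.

infinite

The signature has at least one function symbol (plus, arity 2) and at least one constant (c).
Iterating plus gives infinitely many distinct ground terms: c, plus(c, c), plus(plus(c, c), plus(c, c)), ...
So the Herbrand universe is infinite.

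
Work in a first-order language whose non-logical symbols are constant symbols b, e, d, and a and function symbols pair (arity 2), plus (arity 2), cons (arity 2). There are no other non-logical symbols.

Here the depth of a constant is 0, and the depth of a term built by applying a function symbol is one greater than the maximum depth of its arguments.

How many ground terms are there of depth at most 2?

Write N_k for the number of ground terms of depth ≤ k. A term of depth ≤ k is either a constant or a function symbol applied to arguments of depth ≤ k−1, so N_k = 4 + N_{k-1}^2 + N_{k-1}^2 + N_{k-1}^2.
N_0 = 4
N_1 = 4 + 4^2 + 4^2 + 4^2 = 52
N_2 = 4 + 52^2 + 52^2 + 52^2 = 8116

8116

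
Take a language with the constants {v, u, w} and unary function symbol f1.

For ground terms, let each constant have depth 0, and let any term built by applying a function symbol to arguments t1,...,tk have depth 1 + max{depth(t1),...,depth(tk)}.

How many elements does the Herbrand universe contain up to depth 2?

9

Let N_k = |{terms of depth ≤ k}|. Then N_0 = 3 and N_k = 3 + N_{k-1} for k ≥ 1 (one summand per function symbol, arity giving the exponent).
N_0 = 3
N_1 = 3 + 3 = 6
N_2 = 3 + 6 = 9
Explicitly: v, u, w, f1(v), f1(u), f1(w), f1(f1(v)), f1(f1(u)), f1(f1(w)).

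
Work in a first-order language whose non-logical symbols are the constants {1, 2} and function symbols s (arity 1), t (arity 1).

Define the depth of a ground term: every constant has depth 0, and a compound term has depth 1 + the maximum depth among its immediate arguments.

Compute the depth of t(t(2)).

2

depth(t(2)) = 1 + depth(2) = 1 + 0 = 1
depth(t(t(2))) = 1 + depth(t(2)) = 1 + 1 = 2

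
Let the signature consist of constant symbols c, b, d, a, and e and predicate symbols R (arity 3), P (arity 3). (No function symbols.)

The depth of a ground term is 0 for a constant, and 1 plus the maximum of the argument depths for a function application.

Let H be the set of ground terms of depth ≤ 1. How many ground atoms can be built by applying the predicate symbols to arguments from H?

250

First count ground terms of depth ≤ 1.
With no function symbols every ground term is a constant, so there are exactly 5 ground terms at every depth bound.
N_0 = 5
N_1 = 5
Explicitly: c, b, d, a, e.
So |H| = 5.
Each predicate of arity r yields |H|^r ground atoms (one per choice of an r-tuple from H):
  R: 5^3 = 125;  P: 5^3 = 125
Total ground atoms: 125 + 125 = 250.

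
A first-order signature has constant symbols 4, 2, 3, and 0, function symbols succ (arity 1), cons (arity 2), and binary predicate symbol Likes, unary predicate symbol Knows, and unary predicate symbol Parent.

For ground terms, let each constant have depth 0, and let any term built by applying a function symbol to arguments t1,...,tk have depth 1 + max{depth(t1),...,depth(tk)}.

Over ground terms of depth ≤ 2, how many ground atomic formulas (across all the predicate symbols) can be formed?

First count ground terms of depth ≤ 2.
Let N_k = |{terms of depth ≤ k}|. Then N_0 = 4 and N_k = 4 + N_{k-1} + N_{k-1}^2 for k ≥ 1 (one summand per function symbol, arity giving the exponent).
N_0 = 4
N_1 = 4 + 4 + 4^2 = 24
N_2 = 4 + 24 + 24^2 = 604
So |H| = 604.
Each predicate of arity r yields |H|^r ground atoms (one per choice of an r-tuple from H):
  Likes: 604^2 = 364816;  Knows: 604;  Parent: 604
Total ground atoms: 364816 + 604 + 604 = 366024.

366024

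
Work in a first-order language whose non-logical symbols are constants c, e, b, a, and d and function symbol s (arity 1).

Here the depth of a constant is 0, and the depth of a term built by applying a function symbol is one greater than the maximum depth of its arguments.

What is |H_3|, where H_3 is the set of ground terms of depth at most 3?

Let N_k count ground terms of depth at most k. Each non-constant term of depth ≤ k is some function symbol applied to depth-≤(k−1) arguments, giving N_k = 5 + N_{k-1}.
N_0 = 5
N_1 = 5 + 5 = 10
N_2 = 5 + 10 = 15
N_3 = 5 + 15 = 20

20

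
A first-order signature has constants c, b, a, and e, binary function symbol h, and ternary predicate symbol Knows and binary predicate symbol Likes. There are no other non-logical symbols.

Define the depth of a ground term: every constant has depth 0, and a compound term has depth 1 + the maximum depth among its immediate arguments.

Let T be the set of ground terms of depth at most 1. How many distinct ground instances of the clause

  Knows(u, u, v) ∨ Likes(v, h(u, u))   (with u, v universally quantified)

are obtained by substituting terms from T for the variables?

Ground terms of depth ≤ 1:
  If N_k denotes the number of depth-≤k ground terms, the 4 constants give N_0 = 4, and each function symbol of arity r contributes N_{k-1}^r new terms at level k: N_k = 4 + N_{k-1}^2.
  N_0 = 4
  N_1 = 4 + 4^2 = 20
So there are 20 ground terms available for substitution.
The clause has 2 distinct variables (u, v), each appearing in the body. In the free term algebra distinct substitutions yield syntactically distinct ground instances.
Number of ground instances = 20^2 = 400.

400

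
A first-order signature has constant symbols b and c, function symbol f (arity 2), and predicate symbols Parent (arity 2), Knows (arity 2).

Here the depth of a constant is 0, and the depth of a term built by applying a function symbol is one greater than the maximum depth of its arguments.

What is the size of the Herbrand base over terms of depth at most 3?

4181832

First count ground terms of depth ≤ 3.
Let N_k = |{terms of depth ≤ k}|. Then N_0 = 2 and N_k = 2 + N_{k-1}^2 for k ≥ 1 (one summand per function symbol, arity giving the exponent).
N_0 = 2
N_1 = 2 + 2^2 = 6
N_2 = 2 + 6^2 = 38
N_3 = 2 + 38^2 = 1446
So |H| = 1446.
For each predicate symbol, the number of ground atoms is |H| raised to its arity; summing:
  Parent: 1446^2 = 2090916;  Knows: 1446^2 = 2090916
Total ground atoms: 2090916 + 2090916 = 4181832.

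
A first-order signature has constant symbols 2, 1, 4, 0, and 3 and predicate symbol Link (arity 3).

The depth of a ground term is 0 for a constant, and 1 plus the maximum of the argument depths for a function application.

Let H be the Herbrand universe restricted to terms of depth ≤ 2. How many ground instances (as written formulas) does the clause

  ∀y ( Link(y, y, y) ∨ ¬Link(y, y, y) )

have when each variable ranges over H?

5

Ground terms of depth ≤ 2:
  With no function symbols every ground term is a constant, so there are exactly 5 ground terms at every depth bound.
  N_0 = 5
  N_1 = 5
  N_2 = 5
  Explicitly: 2, 1, 4, 0, 3.
So there are 5 ground terms available for substitution.
The clause has 1 distinct variable (y), which appears in the body. In the free term algebra distinct substitutions yield syntactically distinct ground instances.
Number of ground instances = 5.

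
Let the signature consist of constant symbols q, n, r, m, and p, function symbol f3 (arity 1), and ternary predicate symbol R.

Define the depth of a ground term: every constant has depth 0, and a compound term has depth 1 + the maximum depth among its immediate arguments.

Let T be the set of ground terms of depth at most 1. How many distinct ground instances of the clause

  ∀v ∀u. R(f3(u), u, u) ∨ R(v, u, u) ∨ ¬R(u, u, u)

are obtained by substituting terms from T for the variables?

100

Ground terms of depth ≤ 1:
  Write N_k for the number of ground terms of depth ≤ k. A term of depth ≤ k is either a constant or a function symbol applied to arguments of depth ≤ k−1, so N_k = 5 + N_{k-1}.
  N_0 = 5
  N_1 = 5 + 5 = 10
  Explicitly: q, n, r, m, p, f3(q), f3(n), f3(r), f3(m), f3(p).
So there are 10 ground terms available for substitution.
Each of v, u ranges independently over the available ground terms, and distinct assignments produce distinct instances.
Number of ground instances = 10^2 = 100.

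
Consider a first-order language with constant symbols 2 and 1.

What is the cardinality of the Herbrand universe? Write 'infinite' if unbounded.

2

There are no function symbols, so every ground term is one of the 2 constants.
The Herbrand universe is {2, 1}, which is finite with 2 elements.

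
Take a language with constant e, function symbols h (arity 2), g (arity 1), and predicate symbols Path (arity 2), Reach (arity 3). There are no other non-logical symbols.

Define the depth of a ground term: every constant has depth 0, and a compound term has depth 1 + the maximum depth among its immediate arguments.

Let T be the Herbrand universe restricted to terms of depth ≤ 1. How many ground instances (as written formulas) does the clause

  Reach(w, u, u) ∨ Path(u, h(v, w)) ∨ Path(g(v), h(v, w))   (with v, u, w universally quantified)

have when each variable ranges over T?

Ground terms of depth ≤ 1:
  If N_k denotes the number of depth-≤k ground terms, the 1 constant gives N_0 = 1, and each function symbol of arity r contributes N_{k-1}^r new terms at level k: N_k = 1 + N_{k-1}^2 + N_{k-1}.
  N_0 = 1
  N_1 = 1 + 1^2 + 1 = 3
So there are 3 ground terms available for substitution.
The body mentions every one of the 3 quantified variables; since ground terms form a free algebra, no two substitutions collapse to the same formula.
Number of ground instances = 3^3 = 27.

27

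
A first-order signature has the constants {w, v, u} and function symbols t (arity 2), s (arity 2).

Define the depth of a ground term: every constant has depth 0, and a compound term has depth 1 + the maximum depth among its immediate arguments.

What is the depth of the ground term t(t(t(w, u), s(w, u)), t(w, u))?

depth(t(w, u)) = 1 + max(0, 0) = 1
depth(s(w, u)) = 1 + max(0, 0) = 1
depth(t(t(w, u), s(w, u))) = 1 + max(1, 1) = 2
depth(t(t(t(w, u), s(w, u)), t(w, u))) = 1 + max(2, 1) = 3

3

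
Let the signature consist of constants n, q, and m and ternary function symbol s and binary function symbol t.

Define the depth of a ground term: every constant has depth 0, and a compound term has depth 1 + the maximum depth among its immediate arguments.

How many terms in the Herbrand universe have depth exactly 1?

36

If N_k denotes the number of depth-≤k ground terms, the 3 constants give N_0 = 3, and each function symbol of arity r contributes N_{k-1}^r new terms at level k: N_k = 3 + N_{k-1}^3 + N_{k-1}^2.
N_0 = 3
N_1 = 3 + 3^3 + 3^2 = 39
Terms of depth exactly 1: N_1 − N_0 = 39 − 3 = 36.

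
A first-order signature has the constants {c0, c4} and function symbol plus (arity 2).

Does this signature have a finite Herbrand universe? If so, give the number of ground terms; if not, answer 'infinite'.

The signature has at least one function symbol (plus, arity 2) and at least one constant (c0).
Iterating plus gives infinitely many distinct ground terms: c0, plus(c0, c0), plus(plus(c0, c0), plus(c0, c0)), ...
So the Herbrand universe is infinite.

infinite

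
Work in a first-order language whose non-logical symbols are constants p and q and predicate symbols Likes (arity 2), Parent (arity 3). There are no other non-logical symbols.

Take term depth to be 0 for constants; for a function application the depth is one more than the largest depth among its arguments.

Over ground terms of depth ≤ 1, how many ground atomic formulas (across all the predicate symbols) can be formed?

First count ground terms of depth ≤ 1.
With no function symbols every ground term is a constant, so there are exactly 2 ground terms at every depth bound.
N_0 = 2
N_1 = 2
Explicitly: p, q.
So |H| = 2.
For each predicate symbol, the number of ground atoms is |H| raised to its arity; summing:
  Likes: 2^2 = 4;  Parent: 2^3 = 8
Total ground atoms: 4 + 8 = 12.

12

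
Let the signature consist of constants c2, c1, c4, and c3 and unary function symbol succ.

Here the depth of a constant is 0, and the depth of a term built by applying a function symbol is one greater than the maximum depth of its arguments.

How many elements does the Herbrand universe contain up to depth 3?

16

Let N_k = |{terms of depth ≤ k}|. Then N_0 = 4 and N_k = 4 + N_{k-1} for k ≥ 1 (one summand per function symbol, arity giving the exponent).
N_0 = 4
N_1 = 4 + 4 = 8
N_2 = 4 + 8 = 12
N_3 = 4 + 12 = 16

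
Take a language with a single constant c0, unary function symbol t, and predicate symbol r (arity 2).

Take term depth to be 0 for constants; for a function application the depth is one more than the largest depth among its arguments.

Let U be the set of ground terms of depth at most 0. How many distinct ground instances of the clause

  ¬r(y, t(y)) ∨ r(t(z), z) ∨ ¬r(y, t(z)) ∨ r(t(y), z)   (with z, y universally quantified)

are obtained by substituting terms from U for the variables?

Ground terms of depth ≤ 0:
  Count level by level. With function symbols t/1, the terms of depth ≤ k are the 1 constant together with each function applied to depth-≤(k−1) tuples, so N_k = 1 + N_{k-1}.
  N_0 = 1
So there is exactly 1 ground term available for substitution.
There are 2 variables to instantiate (z, y), each occurring in at least one literal, so different choices give different ground instances.
Number of ground instances = 1^2 = 1.

1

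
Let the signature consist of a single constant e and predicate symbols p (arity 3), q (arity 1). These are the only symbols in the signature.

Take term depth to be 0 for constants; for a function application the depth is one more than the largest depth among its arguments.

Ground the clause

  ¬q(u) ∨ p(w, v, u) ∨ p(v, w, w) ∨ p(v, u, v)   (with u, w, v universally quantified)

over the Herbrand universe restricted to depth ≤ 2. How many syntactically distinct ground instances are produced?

Ground terms of depth ≤ 2:
  With no function symbols every ground term is a constant, so there is exactly 1 ground term at every depth bound.
  N_0 = 1
  N_1 = 1
  N_2 = 1
  Explicitly: e.
So there is exactly 1 ground term available for substitution.
The clause has 3 distinct variables (u, w, v), each appearing in the body. In the free term algebra distinct substitutions yield syntactically distinct ground instances.
Number of ground instances = 1^3 = 1.

1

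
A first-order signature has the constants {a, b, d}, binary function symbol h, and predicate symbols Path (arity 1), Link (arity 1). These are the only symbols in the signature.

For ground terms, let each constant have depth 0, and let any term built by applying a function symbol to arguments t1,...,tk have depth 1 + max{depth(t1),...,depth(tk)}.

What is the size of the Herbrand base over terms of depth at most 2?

294

First count ground terms of depth ≤ 2.
Let N_k count ground terms of depth at most k. Each non-constant term of depth ≤ k is some function symbol applied to depth-≤(k−1) arguments, giving N_k = 3 + N_{k-1}^2.
N_0 = 3
N_1 = 3 + 3^2 = 12
N_2 = 3 + 12^2 = 147
So |H| = 147.
Ground atoms are formed by filling each argument slot of a predicate with a term from H, so an r-ary predicate gives |H|^r atoms:
  Path: 147;  Link: 147
Total ground atoms: 147 + 147 = 294.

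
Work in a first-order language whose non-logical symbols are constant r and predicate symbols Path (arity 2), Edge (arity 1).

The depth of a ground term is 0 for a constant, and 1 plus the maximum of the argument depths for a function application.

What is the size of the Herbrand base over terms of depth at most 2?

First count ground terms of depth ≤ 2.
With no function symbols every ground term is a constant, so there is exactly 1 ground term at every depth bound.
N_0 = 1
N_1 = 1
N_2 = 1
Explicitly: r.
So |H| = 1.
A ground atom is a predicate applied to a tuple of terms from H, so the count is the sum over predicates of |H|^arity:
  Path: 1^2 = 1;  Edge: 1
Total ground atoms: 1 + 1 = 2.

2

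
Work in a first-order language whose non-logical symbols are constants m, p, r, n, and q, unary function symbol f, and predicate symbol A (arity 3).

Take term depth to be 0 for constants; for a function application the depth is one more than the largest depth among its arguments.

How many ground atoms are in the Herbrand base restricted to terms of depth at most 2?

3375

First count ground terms of depth ≤ 2.
Let N_k count ground terms of depth at most k. Each non-constant term of depth ≤ k is some function symbol applied to depth-≤(k−1) arguments, giving N_k = 5 + N_{k-1}.
N_0 = 5
N_1 = 5 + 5 = 10
N_2 = 5 + 10 = 15
So |H| = 15.
Ground atoms are formed by filling each argument slot of a predicate with a term from H, so an r-ary predicate gives |H|^r atoms:
  A: 15^3 = 3375
Total ground atoms: 3375.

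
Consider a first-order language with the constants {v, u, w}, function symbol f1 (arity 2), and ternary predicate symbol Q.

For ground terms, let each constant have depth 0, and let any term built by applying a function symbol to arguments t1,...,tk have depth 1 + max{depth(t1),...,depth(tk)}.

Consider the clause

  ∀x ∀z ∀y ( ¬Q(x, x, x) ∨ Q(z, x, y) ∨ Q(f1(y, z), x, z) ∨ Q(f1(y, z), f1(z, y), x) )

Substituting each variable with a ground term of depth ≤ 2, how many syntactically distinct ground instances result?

Ground terms of depth ≤ 2:
  Let N_k count ground terms of depth at most k. Each non-constant term of depth ≤ k is some function symbol applied to depth-≤(k−1) arguments, giving N_k = 3 + N_{k-1}^2.
  N_0 = 3
  N_1 = 3 + 3^2 = 12
  N_2 = 3 + 12^2 = 147
So there are 147 ground terms available for substitution.
Each of x, z, y ranges independently over the available ground terms, and distinct assignments produce distinct instances.
Number of ground instances = 147^3 = 3176523.

3176523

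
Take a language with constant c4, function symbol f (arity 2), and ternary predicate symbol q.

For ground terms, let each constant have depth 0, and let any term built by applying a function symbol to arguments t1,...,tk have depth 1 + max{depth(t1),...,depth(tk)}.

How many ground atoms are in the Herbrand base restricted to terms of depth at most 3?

17576

First count ground terms of depth ≤ 3.
If N_k denotes the number of depth-≤k ground terms, the 1 constant gives N_0 = 1, and each function symbol of arity r contributes N_{k-1}^r new terms at level k: N_k = 1 + N_{k-1}^2.
N_0 = 1
N_1 = 1 + 1^2 = 2
N_2 = 1 + 2^2 = 5
N_3 = 1 + 5^2 = 26
So |H| = 26.
Ground atoms are formed by filling each argument slot of a predicate with a term from H, so an r-ary predicate gives |H|^r atoms:
  q: 26^3 = 17576
Total ground atoms: 17576.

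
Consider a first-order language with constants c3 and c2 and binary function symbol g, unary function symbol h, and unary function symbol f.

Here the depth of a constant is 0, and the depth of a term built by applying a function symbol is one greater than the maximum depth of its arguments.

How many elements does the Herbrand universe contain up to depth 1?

Let N_k count ground terms of depth at most k. Each non-constant term of depth ≤ k is some function symbol applied to depth-≤(k−1) arguments, giving N_k = 2 + N_{k-1}^2 + N_{k-1} + N_{k-1}.
N_0 = 2
N_1 = 2 + 2^2 + 2 + 2 = 10

10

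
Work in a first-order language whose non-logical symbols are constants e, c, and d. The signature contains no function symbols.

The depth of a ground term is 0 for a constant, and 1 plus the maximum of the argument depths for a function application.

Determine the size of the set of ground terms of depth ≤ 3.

With no function symbols every ground term is a constant, so there are exactly 3 ground terms at every depth bound.
N_0 = 3
N_1 = 3
N_2 = 3
N_3 = 3

3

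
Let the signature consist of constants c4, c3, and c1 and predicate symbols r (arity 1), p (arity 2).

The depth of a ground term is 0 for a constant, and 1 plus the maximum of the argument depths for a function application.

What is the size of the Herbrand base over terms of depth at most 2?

12

First count ground terms of depth ≤ 2.
With no function symbols every ground term is a constant, so there are exactly 3 ground terms at every depth bound.
N_0 = 3
N_1 = 3
N_2 = 3
Explicitly: c4, c3, c1.
So |H| = 3.
For each predicate symbol, the number of ground atoms is |H| raised to its arity; summing:
  r: 3;  p: 3^2 = 9
Total ground atoms: 3 + 9 = 12.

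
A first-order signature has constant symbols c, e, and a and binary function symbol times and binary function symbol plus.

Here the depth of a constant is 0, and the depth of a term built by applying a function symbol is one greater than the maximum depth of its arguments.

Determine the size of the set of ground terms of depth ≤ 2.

885

Count level by level. With function symbols times/2, plus/2, the terms of depth ≤ k are the 3 constants together with each function applied to depth-≤(k−1) tuples, so N_k = 3 + N_{k-1}^2 + N_{k-1}^2.
N_0 = 3
N_1 = 3 + 3^2 + 3^2 = 21
N_2 = 3 + 21^2 + 21^2 = 885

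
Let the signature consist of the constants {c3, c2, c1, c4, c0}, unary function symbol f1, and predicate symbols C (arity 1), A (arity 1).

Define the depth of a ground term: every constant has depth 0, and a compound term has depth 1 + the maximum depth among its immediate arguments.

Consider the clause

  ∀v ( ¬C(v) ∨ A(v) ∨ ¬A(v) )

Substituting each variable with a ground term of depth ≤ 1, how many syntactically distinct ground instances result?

10

Ground terms of depth ≤ 1:
  Let N_k = |{terms of depth ≤ k}|. Then N_0 = 5 and N_k = 5 + N_{k-1} for k ≥ 1 (one summand per function symbol, arity giving the exponent).
  N_0 = 5
  N_1 = 5 + 5 = 10
  Explicitly: c3, c2, c1, c4, c0, f1(c3), f1(c2), f1(c1), f1(c4), f1(c0).
So there are 10 ground terms available for substitution.
The clause has 1 distinct variable (v), which appears in the body. In the free term algebra distinct substitutions yield syntactically distinct ground instances.
Number of ground instances = 10.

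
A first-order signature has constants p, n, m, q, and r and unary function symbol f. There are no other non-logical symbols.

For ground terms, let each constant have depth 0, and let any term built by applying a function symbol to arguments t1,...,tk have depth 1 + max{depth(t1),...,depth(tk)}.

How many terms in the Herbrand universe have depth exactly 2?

Let N_k = |{terms of depth ≤ k}|. Then N_0 = 5 and N_k = 5 + N_{k-1} for k ≥ 1 (one summand per function symbol, arity giving the exponent).
N_0 = 5
N_1 = 5 + 5 = 10
N_2 = 5 + 10 = 15
Terms of depth exactly 2: N_2 − N_1 = 15 − 10 = 5.

5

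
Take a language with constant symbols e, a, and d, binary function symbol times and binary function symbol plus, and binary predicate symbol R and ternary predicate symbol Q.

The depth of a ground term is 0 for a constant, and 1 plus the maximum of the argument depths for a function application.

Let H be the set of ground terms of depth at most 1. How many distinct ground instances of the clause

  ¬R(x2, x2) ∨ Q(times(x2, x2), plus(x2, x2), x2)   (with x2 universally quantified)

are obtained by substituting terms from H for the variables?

Ground terms of depth ≤ 1:
  Let N_k count ground terms of depth at most k. Each non-constant term of depth ≤ k is some function symbol applied to depth-≤(k−1) arguments, giving N_k = 3 + N_{k-1}^2 + N_{k-1}^2.
  N_0 = 3
  N_1 = 3 + 3^2 + 3^2 = 21
So there are 21 ground terms available for substitution.
The clause has 1 distinct variable (x2), which appears in the body. In the free term algebra distinct substitutions yield syntactically distinct ground instances.
Number of ground instances = 21.

21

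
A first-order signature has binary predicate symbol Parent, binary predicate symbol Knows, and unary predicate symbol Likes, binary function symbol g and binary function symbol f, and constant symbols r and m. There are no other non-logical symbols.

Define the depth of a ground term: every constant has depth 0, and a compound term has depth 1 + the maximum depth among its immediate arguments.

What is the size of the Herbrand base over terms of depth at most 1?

210

First count ground terms of depth ≤ 1.
Let N_k = |{terms of depth ≤ k}|. Then N_0 = 2 and N_k = 2 + N_{k-1}^2 + N_{k-1}^2 for k ≥ 1 (one summand per function symbol, arity giving the exponent).
N_0 = 2
N_1 = 2 + 2^2 + 2^2 = 10
So |H| = 10.
A ground atom is a predicate applied to a tuple of terms from H, so the count is the sum over predicates of |H|^arity:
  Parent: 10^2 = 100;  Knows: 10^2 = 100;  Likes: 10
Total ground atoms: 100 + 100 + 10 = 210.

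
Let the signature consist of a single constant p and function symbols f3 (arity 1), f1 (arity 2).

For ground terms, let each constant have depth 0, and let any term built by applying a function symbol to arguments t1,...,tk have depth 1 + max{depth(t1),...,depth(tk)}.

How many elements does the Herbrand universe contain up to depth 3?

Let N_k = |{terms of depth ≤ k}|. Then N_0 = 1 and N_k = 1 + N_{k-1} + N_{k-1}^2 for k ≥ 1 (one summand per function symbol, arity giving the exponent).
N_0 = 1
N_1 = 1 + 1 + 1^2 = 3
N_2 = 1 + 3 + 3^2 = 13
N_3 = 1 + 13 + 13^2 = 183

183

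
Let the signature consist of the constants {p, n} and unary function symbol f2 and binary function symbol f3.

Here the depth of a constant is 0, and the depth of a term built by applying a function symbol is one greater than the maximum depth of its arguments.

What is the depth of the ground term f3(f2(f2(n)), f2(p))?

3

depth(f2(n)) = 1 + depth(n) = 1 + 0 = 1
depth(f2(f2(n))) = 1 + depth(f2(n)) = 1 + 1 = 2
depth(f2(p)) = 1 + depth(p) = 1 + 0 = 1
depth(f3(f2(f2(n)), f2(p))) = 1 + max(2, 1) = 3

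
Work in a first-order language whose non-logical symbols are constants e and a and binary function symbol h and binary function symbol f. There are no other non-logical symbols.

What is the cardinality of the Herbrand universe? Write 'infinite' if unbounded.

infinite

The signature has at least one function symbol (h, arity 2) and at least one constant (e).
Iterating h gives infinitely many distinct ground terms: e, h(e, e), h(h(e, e), h(e, e)), ...
So the Herbrand universe is infinite.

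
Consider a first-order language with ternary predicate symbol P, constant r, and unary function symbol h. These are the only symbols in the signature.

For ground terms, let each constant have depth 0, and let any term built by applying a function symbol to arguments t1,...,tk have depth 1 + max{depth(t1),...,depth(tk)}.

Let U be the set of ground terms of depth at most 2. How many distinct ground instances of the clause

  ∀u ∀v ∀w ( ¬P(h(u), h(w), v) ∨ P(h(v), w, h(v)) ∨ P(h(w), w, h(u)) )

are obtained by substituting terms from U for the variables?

27

Ground terms of depth ≤ 2:
  Let N_k count ground terms of depth at most k. Each non-constant term of depth ≤ k is some function symbol applied to depth-≤(k−1) arguments, giving N_k = 1 + N_{k-1}.
  N_0 = 1
  N_1 = 1 + 1 = 2
  N_2 = 1 + 2 = 3
  Explicitly: r, h(r), h(h(r)).
So there are 3 ground terms available for substitution.
Each of u, v, w ranges independently over the available ground terms, and distinct assignments produce distinct instances.
Number of ground instances = 3^3 = 27.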